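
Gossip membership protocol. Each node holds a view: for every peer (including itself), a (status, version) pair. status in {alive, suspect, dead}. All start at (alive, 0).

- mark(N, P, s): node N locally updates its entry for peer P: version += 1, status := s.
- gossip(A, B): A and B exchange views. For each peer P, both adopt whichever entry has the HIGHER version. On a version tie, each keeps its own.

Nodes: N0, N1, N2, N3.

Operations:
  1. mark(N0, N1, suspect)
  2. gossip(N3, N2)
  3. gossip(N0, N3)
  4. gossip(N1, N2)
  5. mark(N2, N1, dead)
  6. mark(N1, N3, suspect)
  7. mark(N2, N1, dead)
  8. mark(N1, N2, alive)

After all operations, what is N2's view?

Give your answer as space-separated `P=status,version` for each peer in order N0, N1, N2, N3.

Answer: N0=alive,0 N1=dead,2 N2=alive,0 N3=alive,0

Derivation:
Op 1: N0 marks N1=suspect -> (suspect,v1)
Op 2: gossip N3<->N2 -> N3.N0=(alive,v0) N3.N1=(alive,v0) N3.N2=(alive,v0) N3.N3=(alive,v0) | N2.N0=(alive,v0) N2.N1=(alive,v0) N2.N2=(alive,v0) N2.N3=(alive,v0)
Op 3: gossip N0<->N3 -> N0.N0=(alive,v0) N0.N1=(suspect,v1) N0.N2=(alive,v0) N0.N3=(alive,v0) | N3.N0=(alive,v0) N3.N1=(suspect,v1) N3.N2=(alive,v0) N3.N3=(alive,v0)
Op 4: gossip N1<->N2 -> N1.N0=(alive,v0) N1.N1=(alive,v0) N1.N2=(alive,v0) N1.N3=(alive,v0) | N2.N0=(alive,v0) N2.N1=(alive,v0) N2.N2=(alive,v0) N2.N3=(alive,v0)
Op 5: N2 marks N1=dead -> (dead,v1)
Op 6: N1 marks N3=suspect -> (suspect,v1)
Op 7: N2 marks N1=dead -> (dead,v2)
Op 8: N1 marks N2=alive -> (alive,v1)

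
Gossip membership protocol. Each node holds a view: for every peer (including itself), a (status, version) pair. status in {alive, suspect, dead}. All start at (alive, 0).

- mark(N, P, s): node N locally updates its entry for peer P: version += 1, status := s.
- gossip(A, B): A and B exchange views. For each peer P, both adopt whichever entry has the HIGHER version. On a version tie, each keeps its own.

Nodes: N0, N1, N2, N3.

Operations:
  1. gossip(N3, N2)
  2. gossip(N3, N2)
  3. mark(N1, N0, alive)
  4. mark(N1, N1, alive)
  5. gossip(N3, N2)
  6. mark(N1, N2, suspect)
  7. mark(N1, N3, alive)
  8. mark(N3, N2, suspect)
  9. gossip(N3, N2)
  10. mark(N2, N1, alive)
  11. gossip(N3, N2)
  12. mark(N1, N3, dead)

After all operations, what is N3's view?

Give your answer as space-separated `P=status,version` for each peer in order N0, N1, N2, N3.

Op 1: gossip N3<->N2 -> N3.N0=(alive,v0) N3.N1=(alive,v0) N3.N2=(alive,v0) N3.N3=(alive,v0) | N2.N0=(alive,v0) N2.N1=(alive,v0) N2.N2=(alive,v0) N2.N3=(alive,v0)
Op 2: gossip N3<->N2 -> N3.N0=(alive,v0) N3.N1=(alive,v0) N3.N2=(alive,v0) N3.N3=(alive,v0) | N2.N0=(alive,v0) N2.N1=(alive,v0) N2.N2=(alive,v0) N2.N3=(alive,v0)
Op 3: N1 marks N0=alive -> (alive,v1)
Op 4: N1 marks N1=alive -> (alive,v1)
Op 5: gossip N3<->N2 -> N3.N0=(alive,v0) N3.N1=(alive,v0) N3.N2=(alive,v0) N3.N3=(alive,v0) | N2.N0=(alive,v0) N2.N1=(alive,v0) N2.N2=(alive,v0) N2.N3=(alive,v0)
Op 6: N1 marks N2=suspect -> (suspect,v1)
Op 7: N1 marks N3=alive -> (alive,v1)
Op 8: N3 marks N2=suspect -> (suspect,v1)
Op 9: gossip N3<->N2 -> N3.N0=(alive,v0) N3.N1=(alive,v0) N3.N2=(suspect,v1) N3.N3=(alive,v0) | N2.N0=(alive,v0) N2.N1=(alive,v0) N2.N2=(suspect,v1) N2.N3=(alive,v0)
Op 10: N2 marks N1=alive -> (alive,v1)
Op 11: gossip N3<->N2 -> N3.N0=(alive,v0) N3.N1=(alive,v1) N3.N2=(suspect,v1) N3.N3=(alive,v0) | N2.N0=(alive,v0) N2.N1=(alive,v1) N2.N2=(suspect,v1) N2.N3=(alive,v0)
Op 12: N1 marks N3=dead -> (dead,v2)

Answer: N0=alive,0 N1=alive,1 N2=suspect,1 N3=alive,0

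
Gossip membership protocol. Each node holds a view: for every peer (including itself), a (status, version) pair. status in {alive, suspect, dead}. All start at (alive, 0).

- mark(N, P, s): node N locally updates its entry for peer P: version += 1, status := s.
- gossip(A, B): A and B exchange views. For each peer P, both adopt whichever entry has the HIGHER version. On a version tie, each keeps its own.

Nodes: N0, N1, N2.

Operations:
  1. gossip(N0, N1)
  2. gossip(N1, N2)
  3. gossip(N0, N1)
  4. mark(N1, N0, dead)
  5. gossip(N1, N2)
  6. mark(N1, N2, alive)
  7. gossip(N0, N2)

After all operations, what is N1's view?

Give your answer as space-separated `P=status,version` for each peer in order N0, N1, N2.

Op 1: gossip N0<->N1 -> N0.N0=(alive,v0) N0.N1=(alive,v0) N0.N2=(alive,v0) | N1.N0=(alive,v0) N1.N1=(alive,v0) N1.N2=(alive,v0)
Op 2: gossip N1<->N2 -> N1.N0=(alive,v0) N1.N1=(alive,v0) N1.N2=(alive,v0) | N2.N0=(alive,v0) N2.N1=(alive,v0) N2.N2=(alive,v0)
Op 3: gossip N0<->N1 -> N0.N0=(alive,v0) N0.N1=(alive,v0) N0.N2=(alive,v0) | N1.N0=(alive,v0) N1.N1=(alive,v0) N1.N2=(alive,v0)
Op 4: N1 marks N0=dead -> (dead,v1)
Op 5: gossip N1<->N2 -> N1.N0=(dead,v1) N1.N1=(alive,v0) N1.N2=(alive,v0) | N2.N0=(dead,v1) N2.N1=(alive,v0) N2.N2=(alive,v0)
Op 6: N1 marks N2=alive -> (alive,v1)
Op 7: gossip N0<->N2 -> N0.N0=(dead,v1) N0.N1=(alive,v0) N0.N2=(alive,v0) | N2.N0=(dead,v1) N2.N1=(alive,v0) N2.N2=(alive,v0)

Answer: N0=dead,1 N1=alive,0 N2=alive,1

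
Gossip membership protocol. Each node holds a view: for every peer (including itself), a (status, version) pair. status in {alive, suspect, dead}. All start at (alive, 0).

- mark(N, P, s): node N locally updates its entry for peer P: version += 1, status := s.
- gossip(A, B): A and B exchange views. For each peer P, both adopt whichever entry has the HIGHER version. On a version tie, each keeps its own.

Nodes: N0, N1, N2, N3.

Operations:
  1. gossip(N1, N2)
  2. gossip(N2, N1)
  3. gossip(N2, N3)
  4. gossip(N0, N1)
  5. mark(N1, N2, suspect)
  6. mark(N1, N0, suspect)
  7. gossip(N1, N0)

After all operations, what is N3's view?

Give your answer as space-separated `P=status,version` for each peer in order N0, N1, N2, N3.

Op 1: gossip N1<->N2 -> N1.N0=(alive,v0) N1.N1=(alive,v0) N1.N2=(alive,v0) N1.N3=(alive,v0) | N2.N0=(alive,v0) N2.N1=(alive,v0) N2.N2=(alive,v0) N2.N3=(alive,v0)
Op 2: gossip N2<->N1 -> N2.N0=(alive,v0) N2.N1=(alive,v0) N2.N2=(alive,v0) N2.N3=(alive,v0) | N1.N0=(alive,v0) N1.N1=(alive,v0) N1.N2=(alive,v0) N1.N3=(alive,v0)
Op 3: gossip N2<->N3 -> N2.N0=(alive,v0) N2.N1=(alive,v0) N2.N2=(alive,v0) N2.N3=(alive,v0) | N3.N0=(alive,v0) N3.N1=(alive,v0) N3.N2=(alive,v0) N3.N3=(alive,v0)
Op 4: gossip N0<->N1 -> N0.N0=(alive,v0) N0.N1=(alive,v0) N0.N2=(alive,v0) N0.N3=(alive,v0) | N1.N0=(alive,v0) N1.N1=(alive,v0) N1.N2=(alive,v0) N1.N3=(alive,v0)
Op 5: N1 marks N2=suspect -> (suspect,v1)
Op 6: N1 marks N0=suspect -> (suspect,v1)
Op 7: gossip N1<->N0 -> N1.N0=(suspect,v1) N1.N1=(alive,v0) N1.N2=(suspect,v1) N1.N3=(alive,v0) | N0.N0=(suspect,v1) N0.N1=(alive,v0) N0.N2=(suspect,v1) N0.N3=(alive,v0)

Answer: N0=alive,0 N1=alive,0 N2=alive,0 N3=alive,0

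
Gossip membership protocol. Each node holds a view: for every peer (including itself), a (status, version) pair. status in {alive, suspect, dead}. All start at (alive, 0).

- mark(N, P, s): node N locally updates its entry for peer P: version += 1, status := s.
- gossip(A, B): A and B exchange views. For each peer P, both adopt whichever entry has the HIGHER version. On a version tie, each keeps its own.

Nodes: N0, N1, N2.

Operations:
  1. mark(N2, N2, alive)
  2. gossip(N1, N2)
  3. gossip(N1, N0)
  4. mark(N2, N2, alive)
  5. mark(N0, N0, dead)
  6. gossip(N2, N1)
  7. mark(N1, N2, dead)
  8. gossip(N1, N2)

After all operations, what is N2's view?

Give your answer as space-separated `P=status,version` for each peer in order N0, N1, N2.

Answer: N0=alive,0 N1=alive,0 N2=dead,3

Derivation:
Op 1: N2 marks N2=alive -> (alive,v1)
Op 2: gossip N1<->N2 -> N1.N0=(alive,v0) N1.N1=(alive,v0) N1.N2=(alive,v1) | N2.N0=(alive,v0) N2.N1=(alive,v0) N2.N2=(alive,v1)
Op 3: gossip N1<->N0 -> N1.N0=(alive,v0) N1.N1=(alive,v0) N1.N2=(alive,v1) | N0.N0=(alive,v0) N0.N1=(alive,v0) N0.N2=(alive,v1)
Op 4: N2 marks N2=alive -> (alive,v2)
Op 5: N0 marks N0=dead -> (dead,v1)
Op 6: gossip N2<->N1 -> N2.N0=(alive,v0) N2.N1=(alive,v0) N2.N2=(alive,v2) | N1.N0=(alive,v0) N1.N1=(alive,v0) N1.N2=(alive,v2)
Op 7: N1 marks N2=dead -> (dead,v3)
Op 8: gossip N1<->N2 -> N1.N0=(alive,v0) N1.N1=(alive,v0) N1.N2=(dead,v3) | N2.N0=(alive,v0) N2.N1=(alive,v0) N2.N2=(dead,v3)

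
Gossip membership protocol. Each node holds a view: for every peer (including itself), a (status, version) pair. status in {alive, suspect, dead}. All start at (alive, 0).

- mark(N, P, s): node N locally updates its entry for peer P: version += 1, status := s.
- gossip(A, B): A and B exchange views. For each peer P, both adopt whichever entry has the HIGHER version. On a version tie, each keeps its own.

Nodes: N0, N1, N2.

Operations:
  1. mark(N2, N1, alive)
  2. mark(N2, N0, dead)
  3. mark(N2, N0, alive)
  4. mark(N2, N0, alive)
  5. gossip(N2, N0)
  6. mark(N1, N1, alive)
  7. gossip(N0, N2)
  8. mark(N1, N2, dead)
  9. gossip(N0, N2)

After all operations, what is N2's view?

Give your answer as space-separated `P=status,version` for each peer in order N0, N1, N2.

Op 1: N2 marks N1=alive -> (alive,v1)
Op 2: N2 marks N0=dead -> (dead,v1)
Op 3: N2 marks N0=alive -> (alive,v2)
Op 4: N2 marks N0=alive -> (alive,v3)
Op 5: gossip N2<->N0 -> N2.N0=(alive,v3) N2.N1=(alive,v1) N2.N2=(alive,v0) | N0.N0=(alive,v3) N0.N1=(alive,v1) N0.N2=(alive,v0)
Op 6: N1 marks N1=alive -> (alive,v1)
Op 7: gossip N0<->N2 -> N0.N0=(alive,v3) N0.N1=(alive,v1) N0.N2=(alive,v0) | N2.N0=(alive,v3) N2.N1=(alive,v1) N2.N2=(alive,v0)
Op 8: N1 marks N2=dead -> (dead,v1)
Op 9: gossip N0<->N2 -> N0.N0=(alive,v3) N0.N1=(alive,v1) N0.N2=(alive,v0) | N2.N0=(alive,v3) N2.N1=(alive,v1) N2.N2=(alive,v0)

Answer: N0=alive,3 N1=alive,1 N2=alive,0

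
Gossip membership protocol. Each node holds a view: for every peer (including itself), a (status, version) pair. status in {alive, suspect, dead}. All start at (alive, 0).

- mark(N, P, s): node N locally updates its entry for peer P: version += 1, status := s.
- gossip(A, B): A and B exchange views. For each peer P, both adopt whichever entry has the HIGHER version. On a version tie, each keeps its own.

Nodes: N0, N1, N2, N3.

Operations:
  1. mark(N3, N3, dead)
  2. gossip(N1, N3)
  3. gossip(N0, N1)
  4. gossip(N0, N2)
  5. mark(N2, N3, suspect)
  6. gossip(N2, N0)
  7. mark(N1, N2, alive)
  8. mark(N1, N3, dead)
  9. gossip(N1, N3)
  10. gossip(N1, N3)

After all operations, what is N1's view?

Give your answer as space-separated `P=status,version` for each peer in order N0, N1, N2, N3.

Op 1: N3 marks N3=dead -> (dead,v1)
Op 2: gossip N1<->N3 -> N1.N0=(alive,v0) N1.N1=(alive,v0) N1.N2=(alive,v0) N1.N3=(dead,v1) | N3.N0=(alive,v0) N3.N1=(alive,v0) N3.N2=(alive,v0) N3.N3=(dead,v1)
Op 3: gossip N0<->N1 -> N0.N0=(alive,v0) N0.N1=(alive,v0) N0.N2=(alive,v0) N0.N3=(dead,v1) | N1.N0=(alive,v0) N1.N1=(alive,v0) N1.N2=(alive,v0) N1.N3=(dead,v1)
Op 4: gossip N0<->N2 -> N0.N0=(alive,v0) N0.N1=(alive,v0) N0.N2=(alive,v0) N0.N3=(dead,v1) | N2.N0=(alive,v0) N2.N1=(alive,v0) N2.N2=(alive,v0) N2.N3=(dead,v1)
Op 5: N2 marks N3=suspect -> (suspect,v2)
Op 6: gossip N2<->N0 -> N2.N0=(alive,v0) N2.N1=(alive,v0) N2.N2=(alive,v0) N2.N3=(suspect,v2) | N0.N0=(alive,v0) N0.N1=(alive,v0) N0.N2=(alive,v0) N0.N3=(suspect,v2)
Op 7: N1 marks N2=alive -> (alive,v1)
Op 8: N1 marks N3=dead -> (dead,v2)
Op 9: gossip N1<->N3 -> N1.N0=(alive,v0) N1.N1=(alive,v0) N1.N2=(alive,v1) N1.N3=(dead,v2) | N3.N0=(alive,v0) N3.N1=(alive,v0) N3.N2=(alive,v1) N3.N3=(dead,v2)
Op 10: gossip N1<->N3 -> N1.N0=(alive,v0) N1.N1=(alive,v0) N1.N2=(alive,v1) N1.N3=(dead,v2) | N3.N0=(alive,v0) N3.N1=(alive,v0) N3.N2=(alive,v1) N3.N3=(dead,v2)

Answer: N0=alive,0 N1=alive,0 N2=alive,1 N3=dead,2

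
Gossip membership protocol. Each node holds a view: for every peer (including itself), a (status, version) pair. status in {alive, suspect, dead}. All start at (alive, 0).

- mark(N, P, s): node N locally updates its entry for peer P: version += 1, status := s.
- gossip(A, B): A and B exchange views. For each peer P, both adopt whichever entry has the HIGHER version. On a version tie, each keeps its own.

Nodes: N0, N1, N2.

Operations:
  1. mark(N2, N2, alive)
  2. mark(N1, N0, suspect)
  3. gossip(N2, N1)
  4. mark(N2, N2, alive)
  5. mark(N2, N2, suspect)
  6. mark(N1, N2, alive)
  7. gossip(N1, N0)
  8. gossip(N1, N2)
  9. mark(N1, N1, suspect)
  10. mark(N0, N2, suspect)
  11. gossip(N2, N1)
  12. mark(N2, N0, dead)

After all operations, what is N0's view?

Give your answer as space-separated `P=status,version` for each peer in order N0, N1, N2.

Answer: N0=suspect,1 N1=alive,0 N2=suspect,3

Derivation:
Op 1: N2 marks N2=alive -> (alive,v1)
Op 2: N1 marks N0=suspect -> (suspect,v1)
Op 3: gossip N2<->N1 -> N2.N0=(suspect,v1) N2.N1=(alive,v0) N2.N2=(alive,v1) | N1.N0=(suspect,v1) N1.N1=(alive,v0) N1.N2=(alive,v1)
Op 4: N2 marks N2=alive -> (alive,v2)
Op 5: N2 marks N2=suspect -> (suspect,v3)
Op 6: N1 marks N2=alive -> (alive,v2)
Op 7: gossip N1<->N0 -> N1.N0=(suspect,v1) N1.N1=(alive,v0) N1.N2=(alive,v2) | N0.N0=(suspect,v1) N0.N1=(alive,v0) N0.N2=(alive,v2)
Op 8: gossip N1<->N2 -> N1.N0=(suspect,v1) N1.N1=(alive,v0) N1.N2=(suspect,v3) | N2.N0=(suspect,v1) N2.N1=(alive,v0) N2.N2=(suspect,v3)
Op 9: N1 marks N1=suspect -> (suspect,v1)
Op 10: N0 marks N2=suspect -> (suspect,v3)
Op 11: gossip N2<->N1 -> N2.N0=(suspect,v1) N2.N1=(suspect,v1) N2.N2=(suspect,v3) | N1.N0=(suspect,v1) N1.N1=(suspect,v1) N1.N2=(suspect,v3)
Op 12: N2 marks N0=dead -> (dead,v2)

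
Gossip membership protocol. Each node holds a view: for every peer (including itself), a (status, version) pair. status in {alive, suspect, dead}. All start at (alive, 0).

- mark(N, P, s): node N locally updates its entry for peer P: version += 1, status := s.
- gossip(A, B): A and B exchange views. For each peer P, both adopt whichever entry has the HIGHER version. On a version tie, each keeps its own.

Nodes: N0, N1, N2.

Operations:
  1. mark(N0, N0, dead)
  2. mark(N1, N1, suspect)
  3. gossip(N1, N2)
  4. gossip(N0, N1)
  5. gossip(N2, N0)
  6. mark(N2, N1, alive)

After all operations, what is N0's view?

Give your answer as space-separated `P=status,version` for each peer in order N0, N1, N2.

Op 1: N0 marks N0=dead -> (dead,v1)
Op 2: N1 marks N1=suspect -> (suspect,v1)
Op 3: gossip N1<->N2 -> N1.N0=(alive,v0) N1.N1=(suspect,v1) N1.N2=(alive,v0) | N2.N0=(alive,v0) N2.N1=(suspect,v1) N2.N2=(alive,v0)
Op 4: gossip N0<->N1 -> N0.N0=(dead,v1) N0.N1=(suspect,v1) N0.N2=(alive,v0) | N1.N0=(dead,v1) N1.N1=(suspect,v1) N1.N2=(alive,v0)
Op 5: gossip N2<->N0 -> N2.N0=(dead,v1) N2.N1=(suspect,v1) N2.N2=(alive,v0) | N0.N0=(dead,v1) N0.N1=(suspect,v1) N0.N2=(alive,v0)
Op 6: N2 marks N1=alive -> (alive,v2)

Answer: N0=dead,1 N1=suspect,1 N2=alive,0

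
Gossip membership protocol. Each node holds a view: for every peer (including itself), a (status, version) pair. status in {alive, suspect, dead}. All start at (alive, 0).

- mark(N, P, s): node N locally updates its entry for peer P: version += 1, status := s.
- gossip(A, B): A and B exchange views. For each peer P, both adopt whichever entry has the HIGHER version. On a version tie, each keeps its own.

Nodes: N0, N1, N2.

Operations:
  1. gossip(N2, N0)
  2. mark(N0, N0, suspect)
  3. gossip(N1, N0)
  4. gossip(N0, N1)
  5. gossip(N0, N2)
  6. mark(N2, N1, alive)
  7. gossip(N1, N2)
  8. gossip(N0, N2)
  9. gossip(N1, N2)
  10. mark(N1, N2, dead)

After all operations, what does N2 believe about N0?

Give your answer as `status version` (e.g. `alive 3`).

Op 1: gossip N2<->N0 -> N2.N0=(alive,v0) N2.N1=(alive,v0) N2.N2=(alive,v0) | N0.N0=(alive,v0) N0.N1=(alive,v0) N0.N2=(alive,v0)
Op 2: N0 marks N0=suspect -> (suspect,v1)
Op 3: gossip N1<->N0 -> N1.N0=(suspect,v1) N1.N1=(alive,v0) N1.N2=(alive,v0) | N0.N0=(suspect,v1) N0.N1=(alive,v0) N0.N2=(alive,v0)
Op 4: gossip N0<->N1 -> N0.N0=(suspect,v1) N0.N1=(alive,v0) N0.N2=(alive,v0) | N1.N0=(suspect,v1) N1.N1=(alive,v0) N1.N2=(alive,v0)
Op 5: gossip N0<->N2 -> N0.N0=(suspect,v1) N0.N1=(alive,v0) N0.N2=(alive,v0) | N2.N0=(suspect,v1) N2.N1=(alive,v0) N2.N2=(alive,v0)
Op 6: N2 marks N1=alive -> (alive,v1)
Op 7: gossip N1<->N2 -> N1.N0=(suspect,v1) N1.N1=(alive,v1) N1.N2=(alive,v0) | N2.N0=(suspect,v1) N2.N1=(alive,v1) N2.N2=(alive,v0)
Op 8: gossip N0<->N2 -> N0.N0=(suspect,v1) N0.N1=(alive,v1) N0.N2=(alive,v0) | N2.N0=(suspect,v1) N2.N1=(alive,v1) N2.N2=(alive,v0)
Op 9: gossip N1<->N2 -> N1.N0=(suspect,v1) N1.N1=(alive,v1) N1.N2=(alive,v0) | N2.N0=(suspect,v1) N2.N1=(alive,v1) N2.N2=(alive,v0)
Op 10: N1 marks N2=dead -> (dead,v1)

Answer: suspect 1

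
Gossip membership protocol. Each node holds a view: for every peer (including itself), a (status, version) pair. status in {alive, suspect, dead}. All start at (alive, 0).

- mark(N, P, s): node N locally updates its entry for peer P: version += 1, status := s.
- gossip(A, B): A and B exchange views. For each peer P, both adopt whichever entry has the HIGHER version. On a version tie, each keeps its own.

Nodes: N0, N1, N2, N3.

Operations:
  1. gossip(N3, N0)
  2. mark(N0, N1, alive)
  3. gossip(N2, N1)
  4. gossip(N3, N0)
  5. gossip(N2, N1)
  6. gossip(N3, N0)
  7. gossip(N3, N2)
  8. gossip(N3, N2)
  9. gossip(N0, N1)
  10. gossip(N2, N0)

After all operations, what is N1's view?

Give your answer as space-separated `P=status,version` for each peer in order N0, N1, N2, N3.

Op 1: gossip N3<->N0 -> N3.N0=(alive,v0) N3.N1=(alive,v0) N3.N2=(alive,v0) N3.N3=(alive,v0) | N0.N0=(alive,v0) N0.N1=(alive,v0) N0.N2=(alive,v0) N0.N3=(alive,v0)
Op 2: N0 marks N1=alive -> (alive,v1)
Op 3: gossip N2<->N1 -> N2.N0=(alive,v0) N2.N1=(alive,v0) N2.N2=(alive,v0) N2.N3=(alive,v0) | N1.N0=(alive,v0) N1.N1=(alive,v0) N1.N2=(alive,v0) N1.N3=(alive,v0)
Op 4: gossip N3<->N0 -> N3.N0=(alive,v0) N3.N1=(alive,v1) N3.N2=(alive,v0) N3.N3=(alive,v0) | N0.N0=(alive,v0) N0.N1=(alive,v1) N0.N2=(alive,v0) N0.N3=(alive,v0)
Op 5: gossip N2<->N1 -> N2.N0=(alive,v0) N2.N1=(alive,v0) N2.N2=(alive,v0) N2.N3=(alive,v0) | N1.N0=(alive,v0) N1.N1=(alive,v0) N1.N2=(alive,v0) N1.N3=(alive,v0)
Op 6: gossip N3<->N0 -> N3.N0=(alive,v0) N3.N1=(alive,v1) N3.N2=(alive,v0) N3.N3=(alive,v0) | N0.N0=(alive,v0) N0.N1=(alive,v1) N0.N2=(alive,v0) N0.N3=(alive,v0)
Op 7: gossip N3<->N2 -> N3.N0=(alive,v0) N3.N1=(alive,v1) N3.N2=(alive,v0) N3.N3=(alive,v0) | N2.N0=(alive,v0) N2.N1=(alive,v1) N2.N2=(alive,v0) N2.N3=(alive,v0)
Op 8: gossip N3<->N2 -> N3.N0=(alive,v0) N3.N1=(alive,v1) N3.N2=(alive,v0) N3.N3=(alive,v0) | N2.N0=(alive,v0) N2.N1=(alive,v1) N2.N2=(alive,v0) N2.N3=(alive,v0)
Op 9: gossip N0<->N1 -> N0.N0=(alive,v0) N0.N1=(alive,v1) N0.N2=(alive,v0) N0.N3=(alive,v0) | N1.N0=(alive,v0) N1.N1=(alive,v1) N1.N2=(alive,v0) N1.N3=(alive,v0)
Op 10: gossip N2<->N0 -> N2.N0=(alive,v0) N2.N1=(alive,v1) N2.N2=(alive,v0) N2.N3=(alive,v0) | N0.N0=(alive,v0) N0.N1=(alive,v1) N0.N2=(alive,v0) N0.N3=(alive,v0)

Answer: N0=alive,0 N1=alive,1 N2=alive,0 N3=alive,0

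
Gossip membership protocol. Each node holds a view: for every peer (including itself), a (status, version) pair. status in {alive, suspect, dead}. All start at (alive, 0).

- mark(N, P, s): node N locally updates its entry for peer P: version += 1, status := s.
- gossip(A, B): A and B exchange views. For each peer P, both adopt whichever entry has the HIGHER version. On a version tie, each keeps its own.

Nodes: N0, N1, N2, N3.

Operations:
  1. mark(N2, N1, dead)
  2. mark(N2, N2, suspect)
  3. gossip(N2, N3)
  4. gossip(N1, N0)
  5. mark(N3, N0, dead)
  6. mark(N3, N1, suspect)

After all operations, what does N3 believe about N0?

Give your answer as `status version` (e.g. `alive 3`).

Op 1: N2 marks N1=dead -> (dead,v1)
Op 2: N2 marks N2=suspect -> (suspect,v1)
Op 3: gossip N2<->N3 -> N2.N0=(alive,v0) N2.N1=(dead,v1) N2.N2=(suspect,v1) N2.N3=(alive,v0) | N3.N0=(alive,v0) N3.N1=(dead,v1) N3.N2=(suspect,v1) N3.N3=(alive,v0)
Op 4: gossip N1<->N0 -> N1.N0=(alive,v0) N1.N1=(alive,v0) N1.N2=(alive,v0) N1.N3=(alive,v0) | N0.N0=(alive,v0) N0.N1=(alive,v0) N0.N2=(alive,v0) N0.N3=(alive,v0)
Op 5: N3 marks N0=dead -> (dead,v1)
Op 6: N3 marks N1=suspect -> (suspect,v2)

Answer: dead 1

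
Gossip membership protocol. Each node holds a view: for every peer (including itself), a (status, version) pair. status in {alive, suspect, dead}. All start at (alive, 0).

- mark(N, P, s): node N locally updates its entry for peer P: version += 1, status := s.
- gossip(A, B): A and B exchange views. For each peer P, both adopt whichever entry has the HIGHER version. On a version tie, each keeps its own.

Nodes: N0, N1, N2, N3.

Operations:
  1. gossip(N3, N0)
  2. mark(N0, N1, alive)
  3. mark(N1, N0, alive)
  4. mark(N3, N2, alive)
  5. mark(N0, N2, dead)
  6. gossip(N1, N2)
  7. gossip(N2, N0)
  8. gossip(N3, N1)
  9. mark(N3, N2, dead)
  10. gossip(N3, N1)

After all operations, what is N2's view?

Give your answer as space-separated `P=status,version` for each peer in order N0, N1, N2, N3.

Answer: N0=alive,1 N1=alive,1 N2=dead,1 N3=alive,0

Derivation:
Op 1: gossip N3<->N0 -> N3.N0=(alive,v0) N3.N1=(alive,v0) N3.N2=(alive,v0) N3.N3=(alive,v0) | N0.N0=(alive,v0) N0.N1=(alive,v0) N0.N2=(alive,v0) N0.N3=(alive,v0)
Op 2: N0 marks N1=alive -> (alive,v1)
Op 3: N1 marks N0=alive -> (alive,v1)
Op 4: N3 marks N2=alive -> (alive,v1)
Op 5: N0 marks N2=dead -> (dead,v1)
Op 6: gossip N1<->N2 -> N1.N0=(alive,v1) N1.N1=(alive,v0) N1.N2=(alive,v0) N1.N3=(alive,v0) | N2.N0=(alive,v1) N2.N1=(alive,v0) N2.N2=(alive,v0) N2.N3=(alive,v0)
Op 7: gossip N2<->N0 -> N2.N0=(alive,v1) N2.N1=(alive,v1) N2.N2=(dead,v1) N2.N3=(alive,v0) | N0.N0=(alive,v1) N0.N1=(alive,v1) N0.N2=(dead,v1) N0.N3=(alive,v0)
Op 8: gossip N3<->N1 -> N3.N0=(alive,v1) N3.N1=(alive,v0) N3.N2=(alive,v1) N3.N3=(alive,v0) | N1.N0=(alive,v1) N1.N1=(alive,v0) N1.N2=(alive,v1) N1.N3=(alive,v0)
Op 9: N3 marks N2=dead -> (dead,v2)
Op 10: gossip N3<->N1 -> N3.N0=(alive,v1) N3.N1=(alive,v0) N3.N2=(dead,v2) N3.N3=(alive,v0) | N1.N0=(alive,v1) N1.N1=(alive,v0) N1.N2=(dead,v2) N1.N3=(alive,v0)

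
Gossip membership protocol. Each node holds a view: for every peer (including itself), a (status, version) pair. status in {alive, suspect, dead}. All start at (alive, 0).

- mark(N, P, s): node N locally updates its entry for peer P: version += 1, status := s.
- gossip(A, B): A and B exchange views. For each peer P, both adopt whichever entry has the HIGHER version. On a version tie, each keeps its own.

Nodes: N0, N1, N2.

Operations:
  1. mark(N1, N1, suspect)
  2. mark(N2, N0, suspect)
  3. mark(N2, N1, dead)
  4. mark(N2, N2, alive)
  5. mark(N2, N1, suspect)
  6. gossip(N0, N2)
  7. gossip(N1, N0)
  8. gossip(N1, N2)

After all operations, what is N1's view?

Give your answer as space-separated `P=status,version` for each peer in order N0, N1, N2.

Answer: N0=suspect,1 N1=suspect,2 N2=alive,1

Derivation:
Op 1: N1 marks N1=suspect -> (suspect,v1)
Op 2: N2 marks N0=suspect -> (suspect,v1)
Op 3: N2 marks N1=dead -> (dead,v1)
Op 4: N2 marks N2=alive -> (alive,v1)
Op 5: N2 marks N1=suspect -> (suspect,v2)
Op 6: gossip N0<->N2 -> N0.N0=(suspect,v1) N0.N1=(suspect,v2) N0.N2=(alive,v1) | N2.N0=(suspect,v1) N2.N1=(suspect,v2) N2.N2=(alive,v1)
Op 7: gossip N1<->N0 -> N1.N0=(suspect,v1) N1.N1=(suspect,v2) N1.N2=(alive,v1) | N0.N0=(suspect,v1) N0.N1=(suspect,v2) N0.N2=(alive,v1)
Op 8: gossip N1<->N2 -> N1.N0=(suspect,v1) N1.N1=(suspect,v2) N1.N2=(alive,v1) | N2.N0=(suspect,v1) N2.N1=(suspect,v2) N2.N2=(alive,v1)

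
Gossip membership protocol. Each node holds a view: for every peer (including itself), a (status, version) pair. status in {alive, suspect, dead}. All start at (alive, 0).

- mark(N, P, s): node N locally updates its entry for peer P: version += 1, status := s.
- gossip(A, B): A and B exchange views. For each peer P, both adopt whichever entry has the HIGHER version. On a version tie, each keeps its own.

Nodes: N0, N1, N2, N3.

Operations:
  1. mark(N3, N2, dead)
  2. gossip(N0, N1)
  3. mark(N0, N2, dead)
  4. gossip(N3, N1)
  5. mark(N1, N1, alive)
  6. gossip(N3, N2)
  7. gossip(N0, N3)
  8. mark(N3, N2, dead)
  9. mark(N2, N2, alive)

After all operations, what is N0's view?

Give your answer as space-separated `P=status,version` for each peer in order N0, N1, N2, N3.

Answer: N0=alive,0 N1=alive,0 N2=dead,1 N3=alive,0

Derivation:
Op 1: N3 marks N2=dead -> (dead,v1)
Op 2: gossip N0<->N1 -> N0.N0=(alive,v0) N0.N1=(alive,v0) N0.N2=(alive,v0) N0.N3=(alive,v0) | N1.N0=(alive,v0) N1.N1=(alive,v0) N1.N2=(alive,v0) N1.N3=(alive,v0)
Op 3: N0 marks N2=dead -> (dead,v1)
Op 4: gossip N3<->N1 -> N3.N0=(alive,v0) N3.N1=(alive,v0) N3.N2=(dead,v1) N3.N3=(alive,v0) | N1.N0=(alive,v0) N1.N1=(alive,v0) N1.N2=(dead,v1) N1.N3=(alive,v0)
Op 5: N1 marks N1=alive -> (alive,v1)
Op 6: gossip N3<->N2 -> N3.N0=(alive,v0) N3.N1=(alive,v0) N3.N2=(dead,v1) N3.N3=(alive,v0) | N2.N0=(alive,v0) N2.N1=(alive,v0) N2.N2=(dead,v1) N2.N3=(alive,v0)
Op 7: gossip N0<->N3 -> N0.N0=(alive,v0) N0.N1=(alive,v0) N0.N2=(dead,v1) N0.N3=(alive,v0) | N3.N0=(alive,v0) N3.N1=(alive,v0) N3.N2=(dead,v1) N3.N3=(alive,v0)
Op 8: N3 marks N2=dead -> (dead,v2)
Op 9: N2 marks N2=alive -> (alive,v2)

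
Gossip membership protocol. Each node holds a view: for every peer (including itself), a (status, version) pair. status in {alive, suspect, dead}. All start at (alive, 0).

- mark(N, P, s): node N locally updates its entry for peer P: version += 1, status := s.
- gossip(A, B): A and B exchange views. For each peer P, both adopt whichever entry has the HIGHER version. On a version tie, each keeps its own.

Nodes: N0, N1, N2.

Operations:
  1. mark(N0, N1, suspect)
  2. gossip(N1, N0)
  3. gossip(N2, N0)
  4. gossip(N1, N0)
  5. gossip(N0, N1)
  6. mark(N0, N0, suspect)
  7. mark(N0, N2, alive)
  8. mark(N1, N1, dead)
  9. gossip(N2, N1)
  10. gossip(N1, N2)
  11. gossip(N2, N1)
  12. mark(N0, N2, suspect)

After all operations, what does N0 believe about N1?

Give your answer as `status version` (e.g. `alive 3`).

Op 1: N0 marks N1=suspect -> (suspect,v1)
Op 2: gossip N1<->N0 -> N1.N0=(alive,v0) N1.N1=(suspect,v1) N1.N2=(alive,v0) | N0.N0=(alive,v0) N0.N1=(suspect,v1) N0.N2=(alive,v0)
Op 3: gossip N2<->N0 -> N2.N0=(alive,v0) N2.N1=(suspect,v1) N2.N2=(alive,v0) | N0.N0=(alive,v0) N0.N1=(suspect,v1) N0.N2=(alive,v0)
Op 4: gossip N1<->N0 -> N1.N0=(alive,v0) N1.N1=(suspect,v1) N1.N2=(alive,v0) | N0.N0=(alive,v0) N0.N1=(suspect,v1) N0.N2=(alive,v0)
Op 5: gossip N0<->N1 -> N0.N0=(alive,v0) N0.N1=(suspect,v1) N0.N2=(alive,v0) | N1.N0=(alive,v0) N1.N1=(suspect,v1) N1.N2=(alive,v0)
Op 6: N0 marks N0=suspect -> (suspect,v1)
Op 7: N0 marks N2=alive -> (alive,v1)
Op 8: N1 marks N1=dead -> (dead,v2)
Op 9: gossip N2<->N1 -> N2.N0=(alive,v0) N2.N1=(dead,v2) N2.N2=(alive,v0) | N1.N0=(alive,v0) N1.N1=(dead,v2) N1.N2=(alive,v0)
Op 10: gossip N1<->N2 -> N1.N0=(alive,v0) N1.N1=(dead,v2) N1.N2=(alive,v0) | N2.N0=(alive,v0) N2.N1=(dead,v2) N2.N2=(alive,v0)
Op 11: gossip N2<->N1 -> N2.N0=(alive,v0) N2.N1=(dead,v2) N2.N2=(alive,v0) | N1.N0=(alive,v0) N1.N1=(dead,v2) N1.N2=(alive,v0)
Op 12: N0 marks N2=suspect -> (suspect,v2)

Answer: suspect 1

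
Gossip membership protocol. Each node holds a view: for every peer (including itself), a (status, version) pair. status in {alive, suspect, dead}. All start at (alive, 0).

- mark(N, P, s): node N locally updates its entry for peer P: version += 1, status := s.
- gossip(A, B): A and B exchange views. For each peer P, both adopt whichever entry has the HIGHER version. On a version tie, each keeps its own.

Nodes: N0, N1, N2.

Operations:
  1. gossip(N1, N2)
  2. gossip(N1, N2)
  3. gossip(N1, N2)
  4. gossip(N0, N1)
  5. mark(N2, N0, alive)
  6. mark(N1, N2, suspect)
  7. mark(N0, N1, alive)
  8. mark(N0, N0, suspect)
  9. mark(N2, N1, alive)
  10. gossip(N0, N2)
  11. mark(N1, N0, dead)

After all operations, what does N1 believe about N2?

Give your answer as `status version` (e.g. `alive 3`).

Op 1: gossip N1<->N2 -> N1.N0=(alive,v0) N1.N1=(alive,v0) N1.N2=(alive,v0) | N2.N0=(alive,v0) N2.N1=(alive,v0) N2.N2=(alive,v0)
Op 2: gossip N1<->N2 -> N1.N0=(alive,v0) N1.N1=(alive,v0) N1.N2=(alive,v0) | N2.N0=(alive,v0) N2.N1=(alive,v0) N2.N2=(alive,v0)
Op 3: gossip N1<->N2 -> N1.N0=(alive,v0) N1.N1=(alive,v0) N1.N2=(alive,v0) | N2.N0=(alive,v0) N2.N1=(alive,v0) N2.N2=(alive,v0)
Op 4: gossip N0<->N1 -> N0.N0=(alive,v0) N0.N1=(alive,v0) N0.N2=(alive,v0) | N1.N0=(alive,v0) N1.N1=(alive,v0) N1.N2=(alive,v0)
Op 5: N2 marks N0=alive -> (alive,v1)
Op 6: N1 marks N2=suspect -> (suspect,v1)
Op 7: N0 marks N1=alive -> (alive,v1)
Op 8: N0 marks N0=suspect -> (suspect,v1)
Op 9: N2 marks N1=alive -> (alive,v1)
Op 10: gossip N0<->N2 -> N0.N0=(suspect,v1) N0.N1=(alive,v1) N0.N2=(alive,v0) | N2.N0=(alive,v1) N2.N1=(alive,v1) N2.N2=(alive,v0)
Op 11: N1 marks N0=dead -> (dead,v1)

Answer: suspect 1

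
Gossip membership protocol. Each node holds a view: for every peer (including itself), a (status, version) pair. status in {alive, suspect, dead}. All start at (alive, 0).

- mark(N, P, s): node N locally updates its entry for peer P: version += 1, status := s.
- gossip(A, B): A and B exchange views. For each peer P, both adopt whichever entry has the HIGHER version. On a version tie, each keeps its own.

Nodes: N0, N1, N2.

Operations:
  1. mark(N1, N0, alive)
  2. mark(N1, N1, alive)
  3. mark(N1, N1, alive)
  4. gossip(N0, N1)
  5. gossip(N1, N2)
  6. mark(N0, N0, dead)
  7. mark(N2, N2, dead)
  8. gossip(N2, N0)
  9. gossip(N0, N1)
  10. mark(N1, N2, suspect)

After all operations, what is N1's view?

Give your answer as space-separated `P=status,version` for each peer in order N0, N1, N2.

Answer: N0=dead,2 N1=alive,2 N2=suspect,2

Derivation:
Op 1: N1 marks N0=alive -> (alive,v1)
Op 2: N1 marks N1=alive -> (alive,v1)
Op 3: N1 marks N1=alive -> (alive,v2)
Op 4: gossip N0<->N1 -> N0.N0=(alive,v1) N0.N1=(alive,v2) N0.N2=(alive,v0) | N1.N0=(alive,v1) N1.N1=(alive,v2) N1.N2=(alive,v0)
Op 5: gossip N1<->N2 -> N1.N0=(alive,v1) N1.N1=(alive,v2) N1.N2=(alive,v0) | N2.N0=(alive,v1) N2.N1=(alive,v2) N2.N2=(alive,v0)
Op 6: N0 marks N0=dead -> (dead,v2)
Op 7: N2 marks N2=dead -> (dead,v1)
Op 8: gossip N2<->N0 -> N2.N0=(dead,v2) N2.N1=(alive,v2) N2.N2=(dead,v1) | N0.N0=(dead,v2) N0.N1=(alive,v2) N0.N2=(dead,v1)
Op 9: gossip N0<->N1 -> N0.N0=(dead,v2) N0.N1=(alive,v2) N0.N2=(dead,v1) | N1.N0=(dead,v2) N1.N1=(alive,v2) N1.N2=(dead,v1)
Op 10: N1 marks N2=suspect -> (suspect,v2)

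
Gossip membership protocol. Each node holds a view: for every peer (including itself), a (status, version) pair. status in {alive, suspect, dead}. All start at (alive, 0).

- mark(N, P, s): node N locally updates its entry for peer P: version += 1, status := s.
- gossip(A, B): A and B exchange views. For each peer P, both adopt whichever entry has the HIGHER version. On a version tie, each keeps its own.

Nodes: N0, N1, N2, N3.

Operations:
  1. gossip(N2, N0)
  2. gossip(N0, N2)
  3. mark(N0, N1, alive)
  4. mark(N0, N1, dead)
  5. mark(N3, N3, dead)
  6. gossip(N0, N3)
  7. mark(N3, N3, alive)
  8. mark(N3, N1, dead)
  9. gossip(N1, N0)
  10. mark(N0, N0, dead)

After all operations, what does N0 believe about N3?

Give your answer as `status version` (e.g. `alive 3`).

Answer: dead 1

Derivation:
Op 1: gossip N2<->N0 -> N2.N0=(alive,v0) N2.N1=(alive,v0) N2.N2=(alive,v0) N2.N3=(alive,v0) | N0.N0=(alive,v0) N0.N1=(alive,v0) N0.N2=(alive,v0) N0.N3=(alive,v0)
Op 2: gossip N0<->N2 -> N0.N0=(alive,v0) N0.N1=(alive,v0) N0.N2=(alive,v0) N0.N3=(alive,v0) | N2.N0=(alive,v0) N2.N1=(alive,v0) N2.N2=(alive,v0) N2.N3=(alive,v0)
Op 3: N0 marks N1=alive -> (alive,v1)
Op 4: N0 marks N1=dead -> (dead,v2)
Op 5: N3 marks N3=dead -> (dead,v1)
Op 6: gossip N0<->N3 -> N0.N0=(alive,v0) N0.N1=(dead,v2) N0.N2=(alive,v0) N0.N3=(dead,v1) | N3.N0=(alive,v0) N3.N1=(dead,v2) N3.N2=(alive,v0) N3.N3=(dead,v1)
Op 7: N3 marks N3=alive -> (alive,v2)
Op 8: N3 marks N1=dead -> (dead,v3)
Op 9: gossip N1<->N0 -> N1.N0=(alive,v0) N1.N1=(dead,v2) N1.N2=(alive,v0) N1.N3=(dead,v1) | N0.N0=(alive,v0) N0.N1=(dead,v2) N0.N2=(alive,v0) N0.N3=(dead,v1)
Op 10: N0 marks N0=dead -> (dead,v1)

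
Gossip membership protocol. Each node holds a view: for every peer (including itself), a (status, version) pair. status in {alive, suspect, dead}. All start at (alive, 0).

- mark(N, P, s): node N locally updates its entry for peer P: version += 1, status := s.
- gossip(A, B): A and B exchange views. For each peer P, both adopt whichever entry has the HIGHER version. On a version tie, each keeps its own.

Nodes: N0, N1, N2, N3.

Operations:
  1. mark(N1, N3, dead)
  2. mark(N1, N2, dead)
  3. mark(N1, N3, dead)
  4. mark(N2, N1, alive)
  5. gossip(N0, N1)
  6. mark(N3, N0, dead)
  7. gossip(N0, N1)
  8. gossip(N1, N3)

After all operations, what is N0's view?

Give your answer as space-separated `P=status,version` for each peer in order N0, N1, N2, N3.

Answer: N0=alive,0 N1=alive,0 N2=dead,1 N3=dead,2

Derivation:
Op 1: N1 marks N3=dead -> (dead,v1)
Op 2: N1 marks N2=dead -> (dead,v1)
Op 3: N1 marks N3=dead -> (dead,v2)
Op 4: N2 marks N1=alive -> (alive,v1)
Op 5: gossip N0<->N1 -> N0.N0=(alive,v0) N0.N1=(alive,v0) N0.N2=(dead,v1) N0.N3=(dead,v2) | N1.N0=(alive,v0) N1.N1=(alive,v0) N1.N2=(dead,v1) N1.N3=(dead,v2)
Op 6: N3 marks N0=dead -> (dead,v1)
Op 7: gossip N0<->N1 -> N0.N0=(alive,v0) N0.N1=(alive,v0) N0.N2=(dead,v1) N0.N3=(dead,v2) | N1.N0=(alive,v0) N1.N1=(alive,v0) N1.N2=(dead,v1) N1.N3=(dead,v2)
Op 8: gossip N1<->N3 -> N1.N0=(dead,v1) N1.N1=(alive,v0) N1.N2=(dead,v1) N1.N3=(dead,v2) | N3.N0=(dead,v1) N3.N1=(alive,v0) N3.N2=(dead,v1) N3.N3=(dead,v2)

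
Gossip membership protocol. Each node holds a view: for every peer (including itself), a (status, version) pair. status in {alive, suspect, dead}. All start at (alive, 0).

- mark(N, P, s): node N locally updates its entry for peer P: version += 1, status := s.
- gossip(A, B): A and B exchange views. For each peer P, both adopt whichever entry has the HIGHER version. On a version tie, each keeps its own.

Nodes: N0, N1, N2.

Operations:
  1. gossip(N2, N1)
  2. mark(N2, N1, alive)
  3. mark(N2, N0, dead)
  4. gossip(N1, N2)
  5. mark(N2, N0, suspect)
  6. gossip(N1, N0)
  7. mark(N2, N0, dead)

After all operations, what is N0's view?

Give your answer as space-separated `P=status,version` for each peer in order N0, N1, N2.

Answer: N0=dead,1 N1=alive,1 N2=alive,0

Derivation:
Op 1: gossip N2<->N1 -> N2.N0=(alive,v0) N2.N1=(alive,v0) N2.N2=(alive,v0) | N1.N0=(alive,v0) N1.N1=(alive,v0) N1.N2=(alive,v0)
Op 2: N2 marks N1=alive -> (alive,v1)
Op 3: N2 marks N0=dead -> (dead,v1)
Op 4: gossip N1<->N2 -> N1.N0=(dead,v1) N1.N1=(alive,v1) N1.N2=(alive,v0) | N2.N0=(dead,v1) N2.N1=(alive,v1) N2.N2=(alive,v0)
Op 5: N2 marks N0=suspect -> (suspect,v2)
Op 6: gossip N1<->N0 -> N1.N0=(dead,v1) N1.N1=(alive,v1) N1.N2=(alive,v0) | N0.N0=(dead,v1) N0.N1=(alive,v1) N0.N2=(alive,v0)
Op 7: N2 marks N0=dead -> (dead,v3)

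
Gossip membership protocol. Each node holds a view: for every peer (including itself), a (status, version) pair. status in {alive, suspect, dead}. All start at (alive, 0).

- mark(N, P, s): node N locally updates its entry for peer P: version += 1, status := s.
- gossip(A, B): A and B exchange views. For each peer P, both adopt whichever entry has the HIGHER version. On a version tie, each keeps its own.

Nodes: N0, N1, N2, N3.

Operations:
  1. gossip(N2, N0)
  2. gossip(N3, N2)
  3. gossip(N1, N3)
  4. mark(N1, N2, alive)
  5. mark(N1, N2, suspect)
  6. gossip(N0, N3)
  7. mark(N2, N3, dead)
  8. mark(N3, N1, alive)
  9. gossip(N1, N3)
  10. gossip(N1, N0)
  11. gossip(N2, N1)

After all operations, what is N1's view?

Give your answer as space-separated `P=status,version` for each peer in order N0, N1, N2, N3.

Op 1: gossip N2<->N0 -> N2.N0=(alive,v0) N2.N1=(alive,v0) N2.N2=(alive,v0) N2.N3=(alive,v0) | N0.N0=(alive,v0) N0.N1=(alive,v0) N0.N2=(alive,v0) N0.N3=(alive,v0)
Op 2: gossip N3<->N2 -> N3.N0=(alive,v0) N3.N1=(alive,v0) N3.N2=(alive,v0) N3.N3=(alive,v0) | N2.N0=(alive,v0) N2.N1=(alive,v0) N2.N2=(alive,v0) N2.N3=(alive,v0)
Op 3: gossip N1<->N3 -> N1.N0=(alive,v0) N1.N1=(alive,v0) N1.N2=(alive,v0) N1.N3=(alive,v0) | N3.N0=(alive,v0) N3.N1=(alive,v0) N3.N2=(alive,v0) N3.N3=(alive,v0)
Op 4: N1 marks N2=alive -> (alive,v1)
Op 5: N1 marks N2=suspect -> (suspect,v2)
Op 6: gossip N0<->N3 -> N0.N0=(alive,v0) N0.N1=(alive,v0) N0.N2=(alive,v0) N0.N3=(alive,v0) | N3.N0=(alive,v0) N3.N1=(alive,v0) N3.N2=(alive,v0) N3.N3=(alive,v0)
Op 7: N2 marks N3=dead -> (dead,v1)
Op 8: N3 marks N1=alive -> (alive,v1)
Op 9: gossip N1<->N3 -> N1.N0=(alive,v0) N1.N1=(alive,v1) N1.N2=(suspect,v2) N1.N3=(alive,v0) | N3.N0=(alive,v0) N3.N1=(alive,v1) N3.N2=(suspect,v2) N3.N3=(alive,v0)
Op 10: gossip N1<->N0 -> N1.N0=(alive,v0) N1.N1=(alive,v1) N1.N2=(suspect,v2) N1.N3=(alive,v0) | N0.N0=(alive,v0) N0.N1=(alive,v1) N0.N2=(suspect,v2) N0.N3=(alive,v0)
Op 11: gossip N2<->N1 -> N2.N0=(alive,v0) N2.N1=(alive,v1) N2.N2=(suspect,v2) N2.N3=(dead,v1) | N1.N0=(alive,v0) N1.N1=(alive,v1) N1.N2=(suspect,v2) N1.N3=(dead,v1)

Answer: N0=alive,0 N1=alive,1 N2=suspect,2 N3=dead,1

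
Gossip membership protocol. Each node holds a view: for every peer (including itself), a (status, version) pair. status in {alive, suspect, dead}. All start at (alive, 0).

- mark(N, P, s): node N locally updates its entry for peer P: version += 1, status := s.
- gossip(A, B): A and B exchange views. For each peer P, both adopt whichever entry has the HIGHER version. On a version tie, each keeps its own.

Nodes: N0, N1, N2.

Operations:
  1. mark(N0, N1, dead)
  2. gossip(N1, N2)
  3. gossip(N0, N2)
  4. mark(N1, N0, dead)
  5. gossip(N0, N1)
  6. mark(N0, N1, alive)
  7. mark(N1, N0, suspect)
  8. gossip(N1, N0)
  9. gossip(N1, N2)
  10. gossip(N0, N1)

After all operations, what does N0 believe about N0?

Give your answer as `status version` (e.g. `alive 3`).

Answer: suspect 2

Derivation:
Op 1: N0 marks N1=dead -> (dead,v1)
Op 2: gossip N1<->N2 -> N1.N0=(alive,v0) N1.N1=(alive,v0) N1.N2=(alive,v0) | N2.N0=(alive,v0) N2.N1=(alive,v0) N2.N2=(alive,v0)
Op 3: gossip N0<->N2 -> N0.N0=(alive,v0) N0.N1=(dead,v1) N0.N2=(alive,v0) | N2.N0=(alive,v0) N2.N1=(dead,v1) N2.N2=(alive,v0)
Op 4: N1 marks N0=dead -> (dead,v1)
Op 5: gossip N0<->N1 -> N0.N0=(dead,v1) N0.N1=(dead,v1) N0.N2=(alive,v0) | N1.N0=(dead,v1) N1.N1=(dead,v1) N1.N2=(alive,v0)
Op 6: N0 marks N1=alive -> (alive,v2)
Op 7: N1 marks N0=suspect -> (suspect,v2)
Op 8: gossip N1<->N0 -> N1.N0=(suspect,v2) N1.N1=(alive,v2) N1.N2=(alive,v0) | N0.N0=(suspect,v2) N0.N1=(alive,v2) N0.N2=(alive,v0)
Op 9: gossip N1<->N2 -> N1.N0=(suspect,v2) N1.N1=(alive,v2) N1.N2=(alive,v0) | N2.N0=(suspect,v2) N2.N1=(alive,v2) N2.N2=(alive,v0)
Op 10: gossip N0<->N1 -> N0.N0=(suspect,v2) N0.N1=(alive,v2) N0.N2=(alive,v0) | N1.N0=(suspect,v2) N1.N1=(alive,v2) N1.N2=(alive,v0)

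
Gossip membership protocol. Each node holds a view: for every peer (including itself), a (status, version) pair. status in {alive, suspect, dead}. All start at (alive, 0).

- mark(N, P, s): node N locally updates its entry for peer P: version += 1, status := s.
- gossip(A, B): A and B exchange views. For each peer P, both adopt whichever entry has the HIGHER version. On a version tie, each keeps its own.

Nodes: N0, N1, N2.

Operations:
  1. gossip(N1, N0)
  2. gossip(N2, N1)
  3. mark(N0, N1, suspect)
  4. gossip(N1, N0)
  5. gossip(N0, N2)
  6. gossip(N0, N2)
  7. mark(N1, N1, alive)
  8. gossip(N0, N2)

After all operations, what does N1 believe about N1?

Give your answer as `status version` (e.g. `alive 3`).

Op 1: gossip N1<->N0 -> N1.N0=(alive,v0) N1.N1=(alive,v0) N1.N2=(alive,v0) | N0.N0=(alive,v0) N0.N1=(alive,v0) N0.N2=(alive,v0)
Op 2: gossip N2<->N1 -> N2.N0=(alive,v0) N2.N1=(alive,v0) N2.N2=(alive,v0) | N1.N0=(alive,v0) N1.N1=(alive,v0) N1.N2=(alive,v0)
Op 3: N0 marks N1=suspect -> (suspect,v1)
Op 4: gossip N1<->N0 -> N1.N0=(alive,v0) N1.N1=(suspect,v1) N1.N2=(alive,v0) | N0.N0=(alive,v0) N0.N1=(suspect,v1) N0.N2=(alive,v0)
Op 5: gossip N0<->N2 -> N0.N0=(alive,v0) N0.N1=(suspect,v1) N0.N2=(alive,v0) | N2.N0=(alive,v0) N2.N1=(suspect,v1) N2.N2=(alive,v0)
Op 6: gossip N0<->N2 -> N0.N0=(alive,v0) N0.N1=(suspect,v1) N0.N2=(alive,v0) | N2.N0=(alive,v0) N2.N1=(suspect,v1) N2.N2=(alive,v0)
Op 7: N1 marks N1=alive -> (alive,v2)
Op 8: gossip N0<->N2 -> N0.N0=(alive,v0) N0.N1=(suspect,v1) N0.N2=(alive,v0) | N2.N0=(alive,v0) N2.N1=(suspect,v1) N2.N2=(alive,v0)

Answer: alive 2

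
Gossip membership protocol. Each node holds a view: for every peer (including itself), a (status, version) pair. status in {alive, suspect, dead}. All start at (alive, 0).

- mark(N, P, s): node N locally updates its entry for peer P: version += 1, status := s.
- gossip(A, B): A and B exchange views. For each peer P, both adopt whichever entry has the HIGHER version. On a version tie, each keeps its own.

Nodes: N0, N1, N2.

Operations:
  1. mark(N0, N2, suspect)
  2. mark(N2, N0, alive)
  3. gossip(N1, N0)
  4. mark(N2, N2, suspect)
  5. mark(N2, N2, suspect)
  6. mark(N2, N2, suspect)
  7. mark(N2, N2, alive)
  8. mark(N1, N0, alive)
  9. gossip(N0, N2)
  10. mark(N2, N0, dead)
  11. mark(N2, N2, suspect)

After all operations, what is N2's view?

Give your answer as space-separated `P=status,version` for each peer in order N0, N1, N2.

Op 1: N0 marks N2=suspect -> (suspect,v1)
Op 2: N2 marks N0=alive -> (alive,v1)
Op 3: gossip N1<->N0 -> N1.N0=(alive,v0) N1.N1=(alive,v0) N1.N2=(suspect,v1) | N0.N0=(alive,v0) N0.N1=(alive,v0) N0.N2=(suspect,v1)
Op 4: N2 marks N2=suspect -> (suspect,v1)
Op 5: N2 marks N2=suspect -> (suspect,v2)
Op 6: N2 marks N2=suspect -> (suspect,v3)
Op 7: N2 marks N2=alive -> (alive,v4)
Op 8: N1 marks N0=alive -> (alive,v1)
Op 9: gossip N0<->N2 -> N0.N0=(alive,v1) N0.N1=(alive,v0) N0.N2=(alive,v4) | N2.N0=(alive,v1) N2.N1=(alive,v0) N2.N2=(alive,v4)
Op 10: N2 marks N0=dead -> (dead,v2)
Op 11: N2 marks N2=suspect -> (suspect,v5)

Answer: N0=dead,2 N1=alive,0 N2=suspect,5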